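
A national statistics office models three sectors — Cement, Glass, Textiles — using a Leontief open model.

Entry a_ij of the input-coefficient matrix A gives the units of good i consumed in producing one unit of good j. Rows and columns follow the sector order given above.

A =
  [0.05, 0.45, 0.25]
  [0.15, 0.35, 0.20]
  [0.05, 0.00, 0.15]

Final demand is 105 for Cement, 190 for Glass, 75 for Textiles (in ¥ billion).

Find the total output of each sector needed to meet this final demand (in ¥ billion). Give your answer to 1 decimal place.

I − A =
  [   0.95    -0.45    -0.25]
  [  -0.15     0.65    -0.20]
  [  -0.05     0.00     0.85]
Cofactors of I−A, C_ij = (−1)^(i+j)·(minor ij) (rows/columns in the sector order above):
  C_11 = (0.65)(0.85) − (-0.20)(0.00) = 0.5525
  C_12 = −[(-0.15)(0.85) − (-0.20)(-0.05)] = 0.1375
  C_13 = (-0.15)(0.00) − (0.65)(-0.05) = 0.0325
  C_21 = −[(-0.45)(0.85) − (-0.25)(0.00)] = 0.3825
  C_22 = (0.95)(0.85) − (-0.25)(-0.05) = 0.7950
  C_23 = −[(0.95)(0.00) − (-0.45)(-0.05)] = 0.0225
  C_31 = (-0.45)(-0.20) − (-0.25)(0.65) = 0.2525
  C_32 = −[(0.95)(-0.20) − (-0.25)(-0.15)] = 0.2275
  C_33 = (0.95)(0.65) − (-0.45)(-0.15) = 0.5500
det(I−A) = Σ_j (I−A)_1j·C_1j = (0.95)(0.5525) + (-0.45)(0.1375) + (-0.25)(0.0325) = 0.454875
adj(I−A) = Cᵀ =
  [ 0.5525   0.3825   0.2525]
  [ 0.1375   0.7950   0.2275]
  [ 0.0325   0.0225   0.5500]
(I − A)⁻¹ = adj(I−A) / det(I−A) ≈
  [   1.2146     0.8409     0.5551]
  [   0.3023     1.7477     0.5001]
  [   0.0714     0.0495     1.2091]
x = (I − A)⁻¹ d = adj(I−A)·d / det(I−A), with det(I−A) = 0.454875:
  x_1 = (0.5525·105 + 0.3825·190 + 0.2525·75) / 0.454875 = 149.625 / 0.454875 ≈ 328.9
  x_2 = (0.1375·105 + 0.7950·190 + 0.2275·75) / 0.454875 = 182.55 / 0.454875 ≈ 401.3
  x_3 = (0.0325·105 + 0.0225·190 + 0.5500·75) / 0.454875 = 48.9375 / 0.454875 ≈ 107.6

x_1 = 328.9, x_2 = 401.3, x_3 = 107.6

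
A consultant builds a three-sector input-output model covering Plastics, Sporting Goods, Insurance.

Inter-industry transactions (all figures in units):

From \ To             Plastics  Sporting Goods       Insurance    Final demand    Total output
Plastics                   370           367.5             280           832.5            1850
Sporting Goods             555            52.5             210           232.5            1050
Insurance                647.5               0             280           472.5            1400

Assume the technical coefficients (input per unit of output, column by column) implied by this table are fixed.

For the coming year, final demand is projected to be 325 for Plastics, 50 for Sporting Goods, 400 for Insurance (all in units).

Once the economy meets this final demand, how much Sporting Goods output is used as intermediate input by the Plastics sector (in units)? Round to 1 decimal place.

z_21 = 244.6

Technical coefficients a_ij = z_ij / X_j:
  a_11 = 370/1850 = 0.20, a_21 = 555/1850 = 0.30, a_31 = 647.5/1850 = 0.35
  a_12 = 367.5/1050 = 0.35, a_22 = 52.5/1050 = 0.05, a_32 = 0/1050 = 0.00
  a_13 = 280/1400 = 0.20, a_23 = 210/1400 = 0.15, a_33 = 280/1400 = 0.20
I − A =
  [   0.80    -0.35    -0.20]
  [  -0.30     0.95    -0.15]
  [  -0.35     0.00     0.80]
Cofactors of I−A, C_ij = (−1)^(i+j)·(minor ij) (rows/columns in the sector order above):
  C_11 = (0.95)(0.80) − (-0.15)(0.00) = 0.7600
  C_12 = −[(-0.30)(0.80) − (-0.15)(-0.35)] = 0.2925
  C_13 = (-0.30)(0.00) − (0.95)(-0.35) = 0.3325
  C_21 = −[(-0.35)(0.80) − (-0.20)(0.00)] = 0.2800
  C_22 = (0.80)(0.80) − (-0.20)(-0.35) = 0.5700
  C_23 = −[(0.80)(0.00) − (-0.35)(-0.35)] = 0.1225
  C_31 = (-0.35)(-0.15) − (-0.20)(0.95) = 0.2425
  C_32 = −[(0.80)(-0.15) − (-0.20)(-0.30)] = 0.1800
  C_33 = (0.80)(0.95) − (-0.35)(-0.30) = 0.6550
det(I−A) = Σ_j (I−A)_1j·C_1j = (0.80)(0.7600) + (-0.35)(0.2925) + (-0.20)(0.3325) = 0.439125
adj(I−A) = Cᵀ =
  [ 0.7600   0.2800   0.2425]
  [ 0.2925   0.5700   0.1800]
  [ 0.3325   0.1225   0.6550]
(I − A)⁻¹ = adj(I−A) / det(I−A) ≈
  [   1.7307     0.6376     0.5522]
  [   0.6661     1.2980     0.4099]
  [   0.7572     0.2790     1.4916]
First solve x = (I − A)⁻¹ d = adj(I−A)·d / det(I−A); in particular x_1 = (0.7600·325 + 0.2800·50 + 0.2425·400) / 0.439125 = 358.00 / 0.439125 ≈ 815.258.
Intermediate flow from 2 to 1: z_21 = a_21 · x_1 = 0.30 × 358.00 / 0.439125 = 107.40 / 0.439125 ≈ 244.6.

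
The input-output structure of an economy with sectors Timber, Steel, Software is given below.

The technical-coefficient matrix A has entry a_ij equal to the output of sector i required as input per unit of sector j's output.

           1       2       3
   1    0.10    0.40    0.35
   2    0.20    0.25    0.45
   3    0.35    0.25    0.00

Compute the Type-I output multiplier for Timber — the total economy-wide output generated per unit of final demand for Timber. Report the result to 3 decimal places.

m_1 = 4.068

I − A =
  [   0.90    -0.40    -0.35]
  [  -0.20     0.75    -0.45]
  [  -0.35    -0.25     1.00]
Cofactors of I−A, C_ij = (−1)^(i+j)·(minor ij) (rows/columns in the sector order above):
  C_11 = (0.75)(1.00) − (-0.45)(-0.25) = 0.6375
  C_12 = −[(-0.20)(1.00) − (-0.45)(-0.35)] = 0.3575
  C_13 = (-0.20)(-0.25) − (0.75)(-0.35) = 0.3125
  C_21 = −[(-0.40)(1.00) − (-0.35)(-0.25)] = 0.4875
  C_22 = (0.90)(1.00) − (-0.35)(-0.35) = 0.7775
  C_23 = −[(0.90)(-0.25) − (-0.40)(-0.35)] = 0.3650
  C_31 = (-0.40)(-0.45) − (-0.35)(0.75) = 0.4425
  C_32 = −[(0.90)(-0.45) − (-0.35)(-0.20)] = 0.4750
  C_33 = (0.90)(0.75) − (-0.40)(-0.20) = 0.5950
det(I−A) = Σ_j (I−A)_1j·C_1j = (0.90)(0.6375) + (-0.40)(0.3575) + (-0.35)(0.3125) = 0.321375
adj(I−A) = Cᵀ =
  [ 0.6375   0.4875   0.4425]
  [ 0.3575   0.7775   0.4750]
  [ 0.3125   0.3650   0.5950]
(I − A)⁻¹ = adj(I−A) / det(I−A) ≈
  [   1.9837     1.5169     1.3769]
  [   1.1124     2.4193     1.4780]
  [   0.9724     1.1357     1.8514]
The output multiplier for sector j is the column-j sum of the Leontief inverse (I − A)⁻¹ = adj(I−A) / det(I−A).
Column 1 of adj(I−A): (0.6375, 0.3575, 0.3125); det(I−A) = 0.321375.
m_1 = (0.6375 + 0.3575 + 0.3125) / 0.321375 = 1.3075 / 0.321375 ≈ 4.068.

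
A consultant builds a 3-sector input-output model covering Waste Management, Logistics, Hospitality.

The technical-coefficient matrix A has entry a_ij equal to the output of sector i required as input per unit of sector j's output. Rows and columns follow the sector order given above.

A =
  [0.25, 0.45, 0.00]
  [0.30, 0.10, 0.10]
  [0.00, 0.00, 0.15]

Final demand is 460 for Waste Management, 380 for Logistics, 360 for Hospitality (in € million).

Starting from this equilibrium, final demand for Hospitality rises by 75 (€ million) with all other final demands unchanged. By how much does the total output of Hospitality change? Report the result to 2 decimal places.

I − A =
  [   0.75    -0.45     0.00]
  [  -0.30     0.90    -0.10]
  [   0.00     0.00     0.85]
Cofactors of I−A, C_ij = (−1)^(i+j)·(minor ij) (rows/columns in the sector order above):
  C_11 = (0.90)(0.85) − (-0.10)(0.00) = 0.7650
  C_12 = −[(-0.30)(0.85) − (-0.10)(0.00)] = 0.2550
  C_13 = (-0.30)(0.00) − (0.90)(0.00) = 0.0000
  C_21 = −[(-0.45)(0.85) − (0.00)(0.00)] = 0.3825
  C_22 = (0.75)(0.85) − (0.00)(0.00) = 0.6375
  C_23 = −[(0.75)(0.00) − (-0.45)(0.00)] = 0.0000
  C_31 = (-0.45)(-0.10) − (0.00)(0.90) = 0.0450
  C_32 = −[(0.75)(-0.10) − (0.00)(-0.30)] = 0.0750
  C_33 = (0.75)(0.90) − (-0.45)(-0.30) = 0.5400
det(I−A) = Σ_j (I−A)_1j·C_1j = (0.75)(0.7650) + (-0.45)(0.2550) + (0.00)(0.0000) = 0.4590
adj(I−A) = Cᵀ =
  [ 0.7650   0.3825   0.0450]
  [ 0.2550   0.6375   0.0750]
  [ 0.0000   0.0000   0.5400]
(I − A)⁻¹ = adj(I−A) / det(I−A) ≈
  [   1.6667     0.8333     0.0980]
  [   0.5556     1.3889     0.1634]
  [   0.0000     0.0000     1.1765]
Δx = (I − A)⁻¹ Δd with Δd having +75 in the Hospitality component and 0 elsewhere.
So Δx_3 = L_33 · (+75), where L_33 = adj(I−A)_33 / det(I−A) = 0.5400 / 0.4590.
Δx_3 = 0.5400 × (+75) / 0.4590 = 40.50 / 0.4590 ≈ 88.24.

Δx_3 = 88.24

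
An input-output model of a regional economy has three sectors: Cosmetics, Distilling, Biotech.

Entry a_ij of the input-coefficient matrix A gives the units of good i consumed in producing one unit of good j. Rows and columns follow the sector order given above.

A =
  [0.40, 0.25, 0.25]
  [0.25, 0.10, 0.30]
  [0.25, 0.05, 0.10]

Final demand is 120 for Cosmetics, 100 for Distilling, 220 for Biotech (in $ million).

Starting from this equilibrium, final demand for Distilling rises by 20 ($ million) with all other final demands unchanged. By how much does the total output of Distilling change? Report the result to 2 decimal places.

Δx_2 = 27.87

I − A =
  [   0.60    -0.25    -0.25]
  [  -0.25     0.90    -0.30]
  [  -0.25    -0.05     0.90]
Cofactors of I−A, C_ij = (−1)^(i+j)·(minor ij) (rows/columns in the sector order above):
  C_11 = (0.90)(0.90) − (-0.30)(-0.05) = 0.7950
  C_12 = −[(-0.25)(0.90) − (-0.30)(-0.25)] = 0.3000
  C_13 = (-0.25)(-0.05) − (0.90)(-0.25) = 0.2375
  C_21 = −[(-0.25)(0.90) − (-0.25)(-0.05)] = 0.2375
  C_22 = (0.60)(0.90) − (-0.25)(-0.25) = 0.4775
  C_23 = −[(0.60)(-0.05) − (-0.25)(-0.25)] = 0.0925
  C_31 = (-0.25)(-0.30) − (-0.25)(0.90) = 0.3000
  C_32 = −[(0.60)(-0.30) − (-0.25)(-0.25)] = 0.2425
  C_33 = (0.60)(0.90) − (-0.25)(-0.25) = 0.4775
det(I−A) = Σ_j (I−A)_1j·C_1j = (0.60)(0.7950) + (-0.25)(0.3000) + (-0.25)(0.2375) = 0.342625
adj(I−A) = Cᵀ =
  [ 0.7950   0.2375   0.3000]
  [ 0.3000   0.4775   0.2425]
  [ 0.2375   0.0925   0.4775]
(I − A)⁻¹ = adj(I−A) / det(I−A) ≈
  [   2.3203     0.6932     0.8756]
  [   0.8756     1.3937     0.7078]
  [   0.6932     0.2700     1.3937]
Δx = (I − A)⁻¹ Δd with Δd having +20 in the Distilling component and 0 elsewhere.
So Δx_2 = L_22 · (+20), where L_22 = adj(I−A)_22 / det(I−A) = 0.4775 / 0.342625.
Δx_2 = 0.4775 × (+20) / 0.342625 = 9.55 / 0.342625 ≈ 27.87.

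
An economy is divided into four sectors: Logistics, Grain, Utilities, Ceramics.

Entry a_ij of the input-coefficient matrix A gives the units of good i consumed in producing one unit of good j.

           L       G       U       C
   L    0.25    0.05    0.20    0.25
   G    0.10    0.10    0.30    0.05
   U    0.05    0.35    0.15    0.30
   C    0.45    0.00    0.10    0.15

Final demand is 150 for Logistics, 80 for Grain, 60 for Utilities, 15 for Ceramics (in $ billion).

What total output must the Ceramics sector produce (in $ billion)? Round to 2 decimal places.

I − A =
  [   0.75    -0.05    -0.20    -0.25]
  [  -0.10     0.90    -0.30    -0.05]
  [  -0.05    -0.35     0.85    -0.30]
  [  -0.45     0.00    -0.10     0.85]
Compute the cofactors C_ij = (−1)^(i+j)·(3×3 minor ij) of I−A; the adjugate is their transpose:
adj(I−A) = Cᵀ =
  [ 0.532250   0.102875   0.188500   0.229125]
  [ 0.141875   0.387000   0.185250   0.129875]
  [ 0.197375   0.192625   0.467125   0.234250]
  [ 0.305000   0.077125   0.154750   0.474000]
det(I−A) = Σ_j (I−A)_1j·C_1j = (0.75)(0.532250) + (-0.05)(0.141875) + (-0.20)(0.197375) + (-0.25)(0.305000) = 0.27636875
(I − A)⁻¹ = adj(I−A) / det(I−A) ≈
  [   1.9259     0.3722     0.6821     0.8291]
  [   0.5134     1.4003     0.6703     0.4699]
  [   0.7142     0.6970     1.6902     0.8476]
  [   1.1036     0.2791     0.5599     1.7151]
x = (I − A)⁻¹ d = adj(I−A)·d / det(I−A), with det(I−A) = 0.27636875:
  x_L = (0.532250·150 + 0.102875·80 + 0.188500·60 + 0.229125·15) / 0.27636875 = 102.814375 / 0.27636875 ≈ 372.02
  x_G = (0.141875·150 + 0.387000·80 + 0.185250·60 + 0.129875·15) / 0.27636875 = 65.304375 / 0.27636875 ≈ 236.29
  x_U = (0.197375·150 + 0.192625·80 + 0.467125·60 + 0.234250·15) / 0.27636875 = 76.5575 / 0.27636875 ≈ 277.01
  x_C = (0.305000·150 + 0.077125·80 + 0.154750·60 + 0.474000·15) / 0.27636875 = 68.315 / 0.27636875 ≈ 247.19

x_C = 247.19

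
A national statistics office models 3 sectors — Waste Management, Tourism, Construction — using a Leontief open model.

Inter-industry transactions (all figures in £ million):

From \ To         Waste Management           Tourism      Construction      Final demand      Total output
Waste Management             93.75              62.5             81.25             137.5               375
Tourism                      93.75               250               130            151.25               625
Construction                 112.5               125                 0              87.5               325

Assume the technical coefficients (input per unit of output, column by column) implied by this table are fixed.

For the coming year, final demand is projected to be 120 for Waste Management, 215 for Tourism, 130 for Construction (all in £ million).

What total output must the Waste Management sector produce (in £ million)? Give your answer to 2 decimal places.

Technical coefficients a_ij = z_ij / X_j:
  a_WW = 93.75/375 = 0.25, a_TW = 93.75/375 = 0.25, a_CW = 112.5/375 = 0.30
  a_WT = 62.5/625 = 0.10, a_TT = 250/625 = 0.40, a_CT = 125/625 = 0.20
  a_WC = 81.25/325 = 0.25, a_TC = 130/325 = 0.40, a_CC = 0/325 = 0.00
I − A =
  [   0.75    -0.10    -0.25]
  [  -0.25     0.60    -0.40]
  [  -0.30    -0.20     1.00]
Cofactors of I−A, C_ij = (−1)^(i+j)·(minor ij) (rows/columns in the sector order above):
  C_11 = (0.60)(1.00) − (-0.40)(-0.20) = 0.5200
  C_12 = −[(-0.25)(1.00) − (-0.40)(-0.30)] = 0.3700
  C_13 = (-0.25)(-0.20) − (0.60)(-0.30) = 0.2300
  C_21 = −[(-0.10)(1.00) − (-0.25)(-0.20)] = 0.1500
  C_22 = (0.75)(1.00) − (-0.25)(-0.30) = 0.6750
  C_23 = −[(0.75)(-0.20) − (-0.10)(-0.30)] = 0.1800
  C_31 = (-0.10)(-0.40) − (-0.25)(0.60) = 0.1900
  C_32 = −[(0.75)(-0.40) − (-0.25)(-0.25)] = 0.3625
  C_33 = (0.75)(0.60) − (-0.10)(-0.25) = 0.4250
det(I−A) = Σ_j (I−A)_1j·C_1j = (0.75)(0.5200) + (-0.10)(0.3700) + (-0.25)(0.2300) = 0.2955
adj(I−A) = Cᵀ =
  [ 0.5200   0.1500   0.1900]
  [ 0.3700   0.6750   0.3625]
  [ 0.2300   0.1800   0.4250]
(I − A)⁻¹ = adj(I−A) / det(I−A) ≈
  [   1.7597     0.5076     0.6430]
  [   1.2521     2.2843     1.2267]
  [   0.7783     0.6091     1.4382]
x = (I − A)⁻¹ d = adj(I−A)·d / det(I−A), with det(I−A) = 0.2955:
  x_W = (0.5200·120 + 0.1500·215 + 0.1900·130) / 0.2955 = 119.35 / 0.2955 ≈ 403.89
  x_T = (0.3700·120 + 0.6750·215 + 0.3625·130) / 0.2955 = 236.65 / 0.2955 ≈ 800.85
  x_C = (0.2300·120 + 0.1800·215 + 0.4250·130) / 0.2955 = 121.55 / 0.2955 ≈ 411.34

x_W = 403.89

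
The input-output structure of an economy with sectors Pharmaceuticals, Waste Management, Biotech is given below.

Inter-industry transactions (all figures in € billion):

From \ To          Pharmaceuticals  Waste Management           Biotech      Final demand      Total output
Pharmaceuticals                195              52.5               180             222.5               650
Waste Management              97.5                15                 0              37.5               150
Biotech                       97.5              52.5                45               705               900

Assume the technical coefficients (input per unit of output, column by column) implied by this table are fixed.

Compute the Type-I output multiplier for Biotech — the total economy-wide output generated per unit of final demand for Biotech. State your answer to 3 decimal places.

Technical coefficients a_ij = z_ij / X_j:
  a_11 = 195/650 = 0.30, a_21 = 97.5/650 = 0.15, a_31 = 97.5/650 = 0.15
  a_12 = 52.5/150 = 0.35, a_22 = 15/150 = 0.10, a_32 = 52.5/150 = 0.35
  a_13 = 180/900 = 0.20, a_23 = 0/900 = 0.00, a_33 = 45/900 = 0.05
I − A =
  [   0.70    -0.35    -0.20]
  [  -0.15     0.90     0.00]
  [  -0.15    -0.35     0.95]
Cofactors of I−A, C_ij = (−1)^(i+j)·(minor ij) (rows/columns in the sector order above):
  C_11 = (0.90)(0.95) − (0.00)(-0.35) = 0.8550
  C_12 = −[(-0.15)(0.95) − (0.00)(-0.15)] = 0.1425
  C_13 = (-0.15)(-0.35) − (0.90)(-0.15) = 0.1875
  C_21 = −[(-0.35)(0.95) − (-0.20)(-0.35)] = 0.4025
  C_22 = (0.70)(0.95) − (-0.20)(-0.15) = 0.6350
  C_23 = −[(0.70)(-0.35) − (-0.35)(-0.15)] = 0.2975
  C_31 = (-0.35)(0.00) − (-0.20)(0.90) = 0.1800
  C_32 = −[(0.70)(0.00) − (-0.20)(-0.15)] = 0.0300
  C_33 = (0.70)(0.90) − (-0.35)(-0.15) = 0.5775
det(I−A) = Σ_j (I−A)_1j·C_1j = (0.70)(0.8550) + (-0.35)(0.1425) + (-0.20)(0.1875) = 0.511125
adj(I−A) = Cᵀ =
  [ 0.8550   0.4025   0.1800]
  [ 0.1425   0.6350   0.0300]
  [ 0.1875   0.2975   0.5775]
(I − A)⁻¹ = adj(I−A) / det(I−A) ≈
  [   1.6728     0.7875     0.3522]
  [   0.2788     1.2424     0.0587]
  [   0.3668     0.5820     1.1299]
The output multiplier for sector j is the column-j sum of the Leontief inverse (I − A)⁻¹ = adj(I−A) / det(I−A).
Column 3 of adj(I−A): (0.1800, 0.0300, 0.5775); det(I−A) = 0.511125.
m_3 = (0.1800 + 0.0300 + 0.5775) / 0.511125 = 0.7875 / 0.511125 ≈ 1.541.

m_3 = 1.541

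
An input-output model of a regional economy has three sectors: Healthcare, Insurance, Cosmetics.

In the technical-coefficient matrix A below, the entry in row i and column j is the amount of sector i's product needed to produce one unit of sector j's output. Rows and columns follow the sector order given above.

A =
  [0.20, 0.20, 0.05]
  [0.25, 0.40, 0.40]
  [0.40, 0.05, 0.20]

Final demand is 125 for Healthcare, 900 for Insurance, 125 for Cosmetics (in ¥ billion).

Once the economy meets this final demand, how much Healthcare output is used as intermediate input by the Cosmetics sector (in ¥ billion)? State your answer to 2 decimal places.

I − A =
  [   0.80    -0.20    -0.05]
  [  -0.25     0.60    -0.40]
  [  -0.40    -0.05     0.80]
Cofactors of I−A, C_ij = (−1)^(i+j)·(minor ij) (rows/columns in the sector order above):
  C_11 = (0.60)(0.80) − (-0.40)(-0.05) = 0.4600
  C_12 = −[(-0.25)(0.80) − (-0.40)(-0.40)] = 0.3600
  C_13 = (-0.25)(-0.05) − (0.60)(-0.40) = 0.2525
  C_21 = −[(-0.20)(0.80) − (-0.05)(-0.05)] = 0.1625
  C_22 = (0.80)(0.80) − (-0.05)(-0.40) = 0.6200
  C_23 = −[(0.80)(-0.05) − (-0.20)(-0.40)] = 0.1200
  C_31 = (-0.20)(-0.40) − (-0.05)(0.60) = 0.1100
  C_32 = −[(0.80)(-0.40) − (-0.05)(-0.25)] = 0.3325
  C_33 = (0.80)(0.60) − (-0.20)(-0.25) = 0.4300
det(I−A) = Σ_j (I−A)_1j·C_1j = (0.80)(0.4600) + (-0.20)(0.3600) + (-0.05)(0.2525) = 0.283375
adj(I−A) = Cᵀ =
  [ 0.4600   0.1625   0.1100]
  [ 0.3600   0.6200   0.3325]
  [ 0.2525   0.1200   0.4300]
(I − A)⁻¹ = adj(I−A) / det(I−A) ≈
  [   1.6233     0.5734     0.3882]
  [   1.2704     2.1879     1.1734]
  [   0.8910     0.4235     1.5174]
First solve x = (I − A)⁻¹ d = adj(I−A)·d / det(I−A); in particular x_3 = (0.2525·125 + 0.1200·900 + 0.4300·125) / 0.283375 = 193.3125 / 0.283375 ≈ 682.1791.
Intermediate flow from 1 to 3: z_13 = a_13 · x_3 = 0.05 × 193.3125 / 0.283375 = 9.665625 / 0.283375 ≈ 34.11.

z_13 = 34.11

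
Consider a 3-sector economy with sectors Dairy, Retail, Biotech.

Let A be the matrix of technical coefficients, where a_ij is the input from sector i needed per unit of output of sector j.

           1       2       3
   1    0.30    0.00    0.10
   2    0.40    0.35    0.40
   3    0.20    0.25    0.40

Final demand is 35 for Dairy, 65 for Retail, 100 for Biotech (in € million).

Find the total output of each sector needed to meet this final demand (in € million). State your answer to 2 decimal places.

I − A =
  [   0.70     0.00    -0.10]
  [  -0.40     0.65    -0.40]
  [  -0.20    -0.25     0.60]
Cofactors of I−A, C_ij = (−1)^(i+j)·(minor ij) (rows/columns in the sector order above):
  C_11 = (0.65)(0.60) − (-0.40)(-0.25) = 0.2900
  C_12 = −[(-0.40)(0.60) − (-0.40)(-0.20)] = 0.3200
  C_13 = (-0.40)(-0.25) − (0.65)(-0.20) = 0.2300
  C_21 = −[(0.00)(0.60) − (-0.10)(-0.25)] = 0.0250
  C_22 = (0.70)(0.60) − (-0.10)(-0.20) = 0.4000
  C_23 = −[(0.70)(-0.25) − (0.00)(-0.20)] = 0.1750
  C_31 = (0.00)(-0.40) − (-0.10)(0.65) = 0.0650
  C_32 = −[(0.70)(-0.40) − (-0.10)(-0.40)] = 0.3200
  C_33 = (0.70)(0.65) − (0.00)(-0.40) = 0.4550
det(I−A) = Σ_j (I−A)_1j·C_1j = (0.70)(0.2900) + (0.00)(0.3200) + (-0.10)(0.2300) = 0.1800
adj(I−A) = Cᵀ =
  [ 0.2900   0.0250   0.0650]
  [ 0.3200   0.4000   0.3200]
  [ 0.2300   0.1750   0.4550]
(I − A)⁻¹ = adj(I−A) / det(I−A) ≈
  [   1.6111     0.1389     0.3611]
  [   1.7778     2.2222     1.7778]
  [   1.2778     0.9722     2.5278]
x = (I − A)⁻¹ d = adj(I−A)·d / det(I−A), with det(I−A) = 0.1800:
  x_1 = (0.2900·35 + 0.0250·65 + 0.0650·100) / 0.1800 = 18.275 / 0.1800 ≈ 101.53
  x_2 = (0.3200·35 + 0.4000·65 + 0.3200·100) / 0.1800 = 69.20 / 0.1800 ≈ 384.44
  x_3 = (0.2300·35 + 0.1750·65 + 0.4550·100) / 0.1800 = 64.925 / 0.1800 ≈ 360.69

x_1 = 101.53, x_2 = 384.44, x_3 = 360.69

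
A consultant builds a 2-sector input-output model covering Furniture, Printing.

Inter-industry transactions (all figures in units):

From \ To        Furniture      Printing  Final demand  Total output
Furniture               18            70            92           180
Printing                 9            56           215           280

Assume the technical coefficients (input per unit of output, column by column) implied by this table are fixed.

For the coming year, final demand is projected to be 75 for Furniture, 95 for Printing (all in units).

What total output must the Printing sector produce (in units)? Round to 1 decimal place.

Technical coefficients a_ij = z_ij / X_j:
  a_11 = 18/180 = 0.10, a_21 = 9/180 = 0.05
  a_12 = 70/280 = 0.25, a_22 = 56/280 = 0.20
I − A =
  [   0.90    -0.25]
  [  -0.05     0.80]
det(I−A) = (0.90)(0.80) − (-0.25)(-0.05) = 0.7075
adj(I−A) = [[0.80, 0.25], [0.05, 0.90]]
(I − A)⁻¹ = adj(I−A) / det(I−A) ≈
  [   1.1307     0.3534]
  [   0.0707     1.2721]
x = (I − A)⁻¹ d = adj(I−A)·d / det(I−A), with det(I−A) = 0.7075:
  x_1 = (0.80·75 + 0.25·95) / 0.7075 = 83.75 / 0.7075 ≈ 118.4
  x_2 = (0.05·75 + 0.90·95) / 0.7075 = 89.25 / 0.7075 ≈ 126.1

x_2 = 126.1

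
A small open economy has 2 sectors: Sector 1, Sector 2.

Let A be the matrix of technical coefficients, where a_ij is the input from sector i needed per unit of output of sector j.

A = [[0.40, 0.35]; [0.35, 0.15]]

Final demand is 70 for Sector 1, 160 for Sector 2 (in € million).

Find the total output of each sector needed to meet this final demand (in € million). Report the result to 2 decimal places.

x_1 = 298.06, x_2 = 310.97

I − A =
  [   0.60    -0.35]
  [  -0.35     0.85]
det(I−A) = (0.60)(0.85) − (-0.35)(-0.35) = 0.3875
adj(I−A) = [[0.85, 0.35], [0.35, 0.60]]
(I − A)⁻¹ = adj(I−A) / det(I−A) ≈
  [   2.1935     0.9032]
  [   0.9032     1.5484]
x = (I − A)⁻¹ d = adj(I−A)·d / det(I−A), with det(I−A) = 0.3875:
  x_1 = (0.85·70 + 0.35·160) / 0.3875 = 115.50 / 0.3875 ≈ 298.06
  x_2 = (0.35·70 + 0.60·160) / 0.3875 = 120.50 / 0.3875 ≈ 310.97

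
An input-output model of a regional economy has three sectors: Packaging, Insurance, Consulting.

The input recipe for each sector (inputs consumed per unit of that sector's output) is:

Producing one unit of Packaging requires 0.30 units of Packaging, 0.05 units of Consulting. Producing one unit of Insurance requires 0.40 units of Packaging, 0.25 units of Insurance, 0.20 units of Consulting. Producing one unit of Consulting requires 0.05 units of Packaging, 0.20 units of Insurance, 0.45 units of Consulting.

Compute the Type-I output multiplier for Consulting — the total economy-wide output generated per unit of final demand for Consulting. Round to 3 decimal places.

m_C = 3.070

I − A =
  [   0.70    -0.40    -0.05]
  [   0.00     0.75    -0.20]
  [  -0.05    -0.20     0.55]
Cofactors of I−A, C_ij = (−1)^(i+j)·(minor ij) (rows/columns in the sector order above):
  C_11 = (0.75)(0.55) − (-0.20)(-0.20) = 0.3725
  C_12 = −[(0.00)(0.55) − (-0.20)(-0.05)] = 0.0100
  C_13 = (0.00)(-0.20) − (0.75)(-0.05) = 0.0375
  C_21 = −[(-0.40)(0.55) − (-0.05)(-0.20)] = 0.2300
  C_22 = (0.70)(0.55) − (-0.05)(-0.05) = 0.3825
  C_23 = −[(0.70)(-0.20) − (-0.40)(-0.05)] = 0.1600
  C_31 = (-0.40)(-0.20) − (-0.05)(0.75) = 0.1175
  C_32 = −[(0.70)(-0.20) − (-0.05)(0.00)] = 0.1400
  C_33 = (0.70)(0.75) − (-0.40)(0.00) = 0.5250
det(I−A) = Σ_j (I−A)_1j·C_1j = (0.70)(0.3725) + (-0.40)(0.0100) + (-0.05)(0.0375) = 0.254875
adj(I−A) = Cᵀ =
  [ 0.3725   0.2300   0.1175]
  [ 0.0100   0.3825   0.1400]
  [ 0.0375   0.1600   0.5250]
(I − A)⁻¹ = adj(I−A) / det(I−A) ≈
  [   1.4615     0.9024     0.4610]
  [   0.0392     1.5007     0.5493]
  [   0.1471     0.6278     2.0598]
The output multiplier for sector j is the column-j sum of the Leontief inverse (I − A)⁻¹ = adj(I−A) / det(I−A).
Column C of adj(I−A): (0.1175, 0.1400, 0.5250); det(I−A) = 0.254875.
m_C = (0.1175 + 0.1400 + 0.5250) / 0.254875 = 0.7825 / 0.254875 ≈ 3.070.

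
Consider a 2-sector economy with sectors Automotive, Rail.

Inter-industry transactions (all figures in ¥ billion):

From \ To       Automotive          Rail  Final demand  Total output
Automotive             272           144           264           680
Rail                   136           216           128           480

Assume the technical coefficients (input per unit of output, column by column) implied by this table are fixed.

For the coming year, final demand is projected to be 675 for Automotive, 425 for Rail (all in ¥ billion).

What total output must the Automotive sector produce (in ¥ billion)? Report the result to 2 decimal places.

Technical coefficients a_ij = z_ij / X_j:
  a_11 = 272/680 = 0.40, a_21 = 136/680 = 0.20
  a_12 = 144/480 = 0.30, a_22 = 216/480 = 0.45
I − A =
  [   0.60    -0.30]
  [  -0.20     0.55]
det(I−A) = (0.60)(0.55) − (-0.30)(-0.20) = 0.2700
adj(I−A) = [[0.55, 0.30], [0.20, 0.60]]
(I − A)⁻¹ = adj(I−A) / det(I−A) ≈
  [   2.0370     1.1111]
  [   0.7407     2.2222]
x = (I − A)⁻¹ d = adj(I−A)·d / det(I−A), with det(I−A) = 0.2700:
  x_1 = (0.55·675 + 0.30·425) / 0.2700 = 498.75 / 0.2700 ≈ 1847.22
  x_2 = (0.20·675 + 0.60·425) / 0.2700 = 390.00 / 0.2700 ≈ 1444.44

x_1 = 1847.22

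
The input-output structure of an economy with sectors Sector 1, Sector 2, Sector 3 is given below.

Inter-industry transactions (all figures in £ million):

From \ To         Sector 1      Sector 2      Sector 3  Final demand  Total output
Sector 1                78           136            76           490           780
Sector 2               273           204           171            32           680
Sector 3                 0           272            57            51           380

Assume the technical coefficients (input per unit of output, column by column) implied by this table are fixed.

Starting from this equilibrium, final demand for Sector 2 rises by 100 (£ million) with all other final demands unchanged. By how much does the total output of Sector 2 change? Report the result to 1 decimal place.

Δx_2 = 267.5

Technical coefficients a_ij = z_ij / X_j:
  a_11 = 78/780 = 0.10, a_21 = 273/780 = 0.35, a_31 = 0/780 = 0.00
  a_12 = 136/680 = 0.20, a_22 = 204/680 = 0.30, a_32 = 272/680 = 0.40
  a_13 = 76/380 = 0.20, a_23 = 171/380 = 0.45, a_33 = 57/380 = 0.15
I − A =
  [   0.90    -0.20    -0.20]
  [  -0.35     0.70    -0.45]
  [   0.00    -0.40     0.85]
Cofactors of I−A, C_ij = (−1)^(i+j)·(minor ij) (rows/columns in the sector order above):
  C_11 = (0.70)(0.85) − (-0.45)(-0.40) = 0.4150
  C_12 = −[(-0.35)(0.85) − (-0.45)(0.00)] = 0.2975
  C_13 = (-0.35)(-0.40) − (0.70)(0.00) = 0.1400
  C_21 = −[(-0.20)(0.85) − (-0.20)(-0.40)] = 0.2500
  C_22 = (0.90)(0.85) − (-0.20)(0.00) = 0.7650
  C_23 = −[(0.90)(-0.40) − (-0.20)(0.00)] = 0.3600
  C_31 = (-0.20)(-0.45) − (-0.20)(0.70) = 0.2300
  C_32 = −[(0.90)(-0.45) − (-0.20)(-0.35)] = 0.4750
  C_33 = (0.90)(0.70) − (-0.20)(-0.35) = 0.5600
det(I−A) = Σ_j (I−A)_1j·C_1j = (0.90)(0.4150) + (-0.20)(0.2975) + (-0.20)(0.1400) = 0.2860
adj(I−A) = Cᵀ =
  [ 0.4150   0.2500   0.2300]
  [ 0.2975   0.7650   0.4750]
  [ 0.1400   0.3600   0.5600]
(I − A)⁻¹ = adj(I−A) / det(I−A) ≈
  [   1.4510     0.8741     0.8042]
  [   1.0402     2.6748     1.6608]
  [   0.4895     1.2587     1.9580]
Δx = (I − A)⁻¹ Δd with Δd having +100 in the Sector 2 component and 0 elsewhere.
So Δx_2 = L_22 · (+100), where L_22 = adj(I−A)_22 / det(I−A) = 0.7650 / 0.2860.
Δx_2 = 0.7650 × (+100) / 0.2860 = 76.50 / 0.2860 ≈ 267.5.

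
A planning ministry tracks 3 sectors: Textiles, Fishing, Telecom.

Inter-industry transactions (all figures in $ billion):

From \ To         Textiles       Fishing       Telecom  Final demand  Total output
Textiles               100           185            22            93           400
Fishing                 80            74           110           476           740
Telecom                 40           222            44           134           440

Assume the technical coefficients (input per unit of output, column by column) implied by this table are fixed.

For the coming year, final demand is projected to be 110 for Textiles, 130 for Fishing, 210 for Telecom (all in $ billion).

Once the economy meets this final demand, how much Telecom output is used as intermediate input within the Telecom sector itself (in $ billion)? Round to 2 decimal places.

Technical coefficients a_ij = z_ij / X_j:
  a_11 = 100/400 = 0.25, a_21 = 80/400 = 0.20, a_31 = 40/400 = 0.10
  a_12 = 185/740 = 0.25, a_22 = 74/740 = 0.10, a_32 = 222/740 = 0.30
  a_13 = 22/440 = 0.05, a_23 = 110/440 = 0.25, a_33 = 44/440 = 0.10
I − A =
  [   0.75    -0.25    -0.05]
  [  -0.20     0.90    -0.25]
  [  -0.10    -0.30     0.90]
Cofactors of I−A, C_ij = (−1)^(i+j)·(minor ij) (rows/columns in the sector order above):
  C_11 = (0.90)(0.90) − (-0.25)(-0.30) = 0.7350
  C_12 = −[(-0.20)(0.90) − (-0.25)(-0.10)] = 0.2050
  C_13 = (-0.20)(-0.30) − (0.90)(-0.10) = 0.1500
  C_21 = −[(-0.25)(0.90) − (-0.05)(-0.30)] = 0.2400
  C_22 = (0.75)(0.90) − (-0.05)(-0.10) = 0.6700
  C_23 = −[(0.75)(-0.30) − (-0.25)(-0.10)] = 0.2500
  C_31 = (-0.25)(-0.25) − (-0.05)(0.90) = 0.1075
  C_32 = −[(0.75)(-0.25) − (-0.05)(-0.20)] = 0.1975
  C_33 = (0.75)(0.90) − (-0.25)(-0.20) = 0.6250
det(I−A) = Σ_j (I−A)_1j·C_1j = (0.75)(0.7350) + (-0.25)(0.2050) + (-0.05)(0.1500) = 0.4925
adj(I−A) = Cᵀ =
  [ 0.7350   0.2400   0.1075]
  [ 0.2050   0.6700   0.1975]
  [ 0.1500   0.2500   0.6250]
(I − A)⁻¹ = adj(I−A) / det(I−A) ≈
  [   1.4924     0.4873     0.2183]
  [   0.4162     1.3604     0.4010]
  [   0.3046     0.5076     1.2690]
First solve x = (I − A)⁻¹ d = adj(I−A)·d / det(I−A); in particular x_3 = (0.1500·110 + 0.2500·130 + 0.6250·210) / 0.4925 = 180.25 / 0.4925 ≈ 365.9898.
Intermediate flow from 3 to 3: z_33 = a_33 · x_3 = 0.10 × 180.25 / 0.4925 = 18.025 / 0.4925 ≈ 36.60.

z_33 = 36.60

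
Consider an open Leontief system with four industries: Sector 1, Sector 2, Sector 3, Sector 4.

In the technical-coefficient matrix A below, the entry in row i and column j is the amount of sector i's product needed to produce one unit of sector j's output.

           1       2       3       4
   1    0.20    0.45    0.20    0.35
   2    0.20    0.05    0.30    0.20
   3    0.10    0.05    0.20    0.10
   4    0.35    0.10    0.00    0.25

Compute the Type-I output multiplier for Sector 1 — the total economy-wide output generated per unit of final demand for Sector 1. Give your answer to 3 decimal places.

I − A =
  [   0.80    -0.45    -0.20    -0.35]
  [  -0.20     0.95    -0.30    -0.20]
  [  -0.10    -0.05     0.80    -0.10]
  [  -0.35    -0.10     0.00     0.75]
Compute the cofactors C_ij = (−1)^(i+j)·(3×3 minor ij) of I−A; the adjugate is their transpose:
adj(I−A) = Cᵀ =
  [ 0.539750   0.307500   0.250250   0.367250]
  [ 0.209000   0.360000   0.187250   0.218500]
  [ 0.115500   0.084875   0.331625   0.120750]
  [ 0.279750   0.191500   0.141750   0.489500]
det(I−A) = Σ_j (I−A)_1j·C_1j = (0.80)(0.539750) + (-0.45)(0.209000) + (-0.20)(0.115500) + (-0.35)(0.279750) = 0.2167375
(I − A)⁻¹ = adj(I−A) / det(I−A) ≈
  [   2.4903     1.4188     1.1546     1.6944]
  [   0.9643     1.6610     0.8639     1.0081]
  [   0.5329     0.3916     1.5301     0.5571]
  [   1.2907     0.8836     0.6540     2.2585]
The output multiplier for sector j is the column-j sum of the Leontief inverse (I − A)⁻¹ = adj(I−A) / det(I−A).
Column 1 of adj(I−A): (0.539750, 0.209000, 0.115500, 0.279750); det(I−A) = 0.2167375.
m_1 = (0.539750 + 0.209000 + 0.115500 + 0.279750) / 0.2167375 = 1.144 / 0.2167375 ≈ 5.278.

m_1 = 5.278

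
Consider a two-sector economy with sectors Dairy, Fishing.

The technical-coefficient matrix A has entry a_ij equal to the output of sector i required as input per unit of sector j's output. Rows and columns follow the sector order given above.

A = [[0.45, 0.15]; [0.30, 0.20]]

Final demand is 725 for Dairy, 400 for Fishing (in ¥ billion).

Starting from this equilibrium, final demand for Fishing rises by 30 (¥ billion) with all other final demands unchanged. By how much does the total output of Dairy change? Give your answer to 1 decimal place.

I − A =
  [   0.55    -0.15]
  [  -0.30     0.80]
det(I−A) = (0.55)(0.80) − (-0.15)(-0.30) = 0.3950
adj(I−A) = [[0.80, 0.15], [0.30, 0.55]]
(I − A)⁻¹ = adj(I−A) / det(I−A) ≈
  [   2.0253     0.3797]
  [   0.7595     1.3924]
Δx = (I − A)⁻¹ Δd with Δd having +30 in the Fishing component and 0 elsewhere.
So Δx_D = L_DF · (+30), where L_DF = adj(I−A)_DF / det(I−A) = 0.15 / 0.3950.
Δx_D = 0.15 × (+30) / 0.3950 = 4.50 / 0.3950 ≈ 11.4.

Δx_D = 11.4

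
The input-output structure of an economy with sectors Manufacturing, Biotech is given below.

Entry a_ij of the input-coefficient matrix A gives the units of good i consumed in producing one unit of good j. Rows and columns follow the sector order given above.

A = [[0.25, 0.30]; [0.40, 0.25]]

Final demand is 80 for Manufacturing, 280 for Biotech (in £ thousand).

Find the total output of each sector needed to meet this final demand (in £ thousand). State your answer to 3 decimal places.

x_1 = 325.424, x_2 = 546.893

I − A =
  [   0.75    -0.30]
  [  -0.40     0.75]
det(I−A) = (0.75)(0.75) − (-0.30)(-0.40) = 0.4425
adj(I−A) = [[0.75, 0.30], [0.40, 0.75]]
(I − A)⁻¹ = adj(I−A) / det(I−A) ≈
  [   1.6949     0.6780]
  [   0.9040     1.6949]
x = (I − A)⁻¹ d = adj(I−A)·d / det(I−A), with det(I−A) = 0.4425:
  x_1 = (0.75·80 + 0.30·280) / 0.4425 = 144.00 / 0.4425 ≈ 325.424
  x_2 = (0.40·80 + 0.75·280) / 0.4425 = 242.00 / 0.4425 ≈ 546.893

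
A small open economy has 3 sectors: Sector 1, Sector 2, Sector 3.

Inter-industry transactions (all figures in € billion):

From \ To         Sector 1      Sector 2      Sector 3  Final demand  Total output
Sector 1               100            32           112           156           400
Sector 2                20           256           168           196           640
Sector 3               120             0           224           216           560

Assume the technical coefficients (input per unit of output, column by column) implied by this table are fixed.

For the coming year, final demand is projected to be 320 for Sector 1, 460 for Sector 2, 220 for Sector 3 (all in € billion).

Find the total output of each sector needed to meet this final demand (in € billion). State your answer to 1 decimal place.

x_1 = 696.1, x_2 = 1182.0, x_3 = 714.7

Technical coefficients a_ij = z_ij / X_j:
  a_11 = 100/400 = 0.25, a_21 = 20/400 = 0.05, a_31 = 120/400 = 0.30
  a_12 = 32/640 = 0.05, a_22 = 256/640 = 0.40, a_32 = 0/640 = 0.00
  a_13 = 112/560 = 0.20, a_23 = 168/560 = 0.30, a_33 = 224/560 = 0.40
I − A =
  [   0.75    -0.05    -0.20]
  [  -0.05     0.60    -0.30]
  [  -0.30     0.00     0.60]
Cofactors of I−A, C_ij = (−1)^(i+j)·(minor ij) (rows/columns in the sector order above):
  C_11 = (0.60)(0.60) − (-0.30)(0.00) = 0.3600
  C_12 = −[(-0.05)(0.60) − (-0.30)(-0.30)] = 0.1200
  C_13 = (-0.05)(0.00) − (0.60)(-0.30) = 0.1800
  C_21 = −[(-0.05)(0.60) − (-0.20)(0.00)] = 0.0300
  C_22 = (0.75)(0.60) − (-0.20)(-0.30) = 0.3900
  C_23 = −[(0.75)(0.00) − (-0.05)(-0.30)] = 0.0150
  C_31 = (-0.05)(-0.30) − (-0.20)(0.60) = 0.1350
  C_32 = −[(0.75)(-0.30) − (-0.20)(-0.05)] = 0.2350
  C_33 = (0.75)(0.60) − (-0.05)(-0.05) = 0.4475
det(I−A) = Σ_j (I−A)_1j·C_1j = (0.75)(0.3600) + (-0.05)(0.1200) + (-0.20)(0.1800) = 0.2280
adj(I−A) = Cᵀ =
  [ 0.3600   0.0300   0.1350]
  [ 0.1200   0.3900   0.2350]
  [ 0.1800   0.0150   0.4475]
(I − A)⁻¹ = adj(I−A) / det(I−A) ≈
  [   1.5789     0.1316     0.5921]
  [   0.5263     1.7105     1.0307]
  [   0.7895     0.0658     1.9627]
x = (I − A)⁻¹ d = adj(I−A)·d / det(I−A), with det(I−A) = 0.2280:
  x_1 = (0.3600·320 + 0.0300·460 + 0.1350·220) / 0.2280 = 158.70 / 0.2280 ≈ 696.1
  x_2 = (0.1200·320 + 0.3900·460 + 0.2350·220) / 0.2280 = 269.50 / 0.2280 ≈ 1182.0
  x_3 = (0.1800·320 + 0.0150·460 + 0.4475·220) / 0.2280 = 162.95 / 0.2280 ≈ 714.7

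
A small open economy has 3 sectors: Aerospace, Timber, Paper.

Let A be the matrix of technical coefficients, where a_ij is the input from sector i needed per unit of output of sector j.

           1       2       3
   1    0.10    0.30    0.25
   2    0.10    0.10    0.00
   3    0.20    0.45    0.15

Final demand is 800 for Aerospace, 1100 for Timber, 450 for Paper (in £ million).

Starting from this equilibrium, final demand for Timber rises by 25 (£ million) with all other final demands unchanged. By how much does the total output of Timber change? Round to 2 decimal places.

I − A =
  [   0.90    -0.30    -0.25]
  [  -0.10     0.90     0.00]
  [  -0.20    -0.45     0.85]
Cofactors of I−A, C_ij = (−1)^(i+j)·(minor ij) (rows/columns in the sector order above):
  C_11 = (0.90)(0.85) − (0.00)(-0.45) = 0.7650
  C_12 = −[(-0.10)(0.85) − (0.00)(-0.20)] = 0.0850
  C_13 = (-0.10)(-0.45) − (0.90)(-0.20) = 0.2250
  C_21 = −[(-0.30)(0.85) − (-0.25)(-0.45)] = 0.3675
  C_22 = (0.90)(0.85) − (-0.25)(-0.20) = 0.7150
  C_23 = −[(0.90)(-0.45) − (-0.30)(-0.20)] = 0.4650
  C_31 = (-0.30)(0.00) − (-0.25)(0.90) = 0.2250
  C_32 = −[(0.90)(0.00) − (-0.25)(-0.10)] = 0.0250
  C_33 = (0.90)(0.90) − (-0.30)(-0.10) = 0.7800
det(I−A) = Σ_j (I−A)_1j·C_1j = (0.90)(0.7650) + (-0.30)(0.0850) + (-0.25)(0.2250) = 0.60675
adj(I−A) = Cᵀ =
  [ 0.7650   0.3675   0.2250]
  [ 0.0850   0.7150   0.0250]
  [ 0.2250   0.4650   0.7800]
(I − A)⁻¹ = adj(I−A) / det(I−A) ≈
  [   1.2608     0.6057     0.3708]
  [   0.1401     1.1784     0.0412]
  [   0.3708     0.7664     1.2855]
Δx = (I − A)⁻¹ Δd with Δd having +25 in the Timber component and 0 elsewhere.
So Δx_2 = L_22 · (+25), where L_22 = adj(I−A)_22 / det(I−A) = 0.7150 / 0.60675.
Δx_2 = 0.7150 × (+25) / 0.60675 = 17.875 / 0.60675 ≈ 29.46.

Δx_2 = 29.46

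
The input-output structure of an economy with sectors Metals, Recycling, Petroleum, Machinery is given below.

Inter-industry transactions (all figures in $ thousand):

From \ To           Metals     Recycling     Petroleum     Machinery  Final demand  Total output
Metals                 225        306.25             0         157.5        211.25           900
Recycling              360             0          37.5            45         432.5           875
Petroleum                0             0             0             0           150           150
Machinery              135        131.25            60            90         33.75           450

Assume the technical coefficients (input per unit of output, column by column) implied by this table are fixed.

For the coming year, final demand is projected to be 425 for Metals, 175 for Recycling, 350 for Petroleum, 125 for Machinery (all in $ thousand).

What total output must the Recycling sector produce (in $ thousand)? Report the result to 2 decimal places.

x_2 = 861.98

Technical coefficients a_ij = z_ij / X_j:
  a_11 = 225/900 = 0.25, a_21 = 360/900 = 0.40, a_31 = 0/900 = 0.00, a_41 = 135/900 = 0.15
  a_12 = 306.25/875 = 0.35, a_22 = 0/875 = 0.00, a_32 = 0/875 = 0.00, a_42 = 131.25/875 = 0.15
  a_13 = 0/150 = 0.00, a_23 = 37.5/150 = 0.25, a_33 = 0/150 = 0.00, a_43 = 60/150 = 0.40
  a_14 = 157.5/450 = 0.35, a_24 = 45/450 = 0.10, a_34 = 0/450 = 0.00, a_44 = 90/450 = 0.20
I − A =
  [   0.75    -0.35     0.00    -0.35]
  [  -0.40     1.00    -0.25    -0.10]
  [   0.00     0.00     1.00     0.00]
  [  -0.15    -0.15    -0.40     0.80]
Compute the cofactors C_ij = (−1)^(i+j)·(3×3 minor ij) of I−A; the adjugate is their transpose:
adj(I−A) = Cᵀ =
  [ 0.785000   0.332500   0.237125   0.385000]
  [ 0.335000   0.547500   0.222875   0.215000]
  [ 0.000000   0.000000   0.398000   0.000000]
  [ 0.210000   0.165000   0.285250   0.610000]
det(I−A) = Σ_j (I−A)_1j·C_1j = (0.75)(0.785000) + (-0.35)(0.335000) + (0.00)(0.000000) + (-0.35)(0.210000) = 0.3980
(I − A)⁻¹ = adj(I−A) / det(I−A) ≈
  [   1.9724     0.8354     0.5958     0.9673]
  [   0.8417     1.3756     0.5600     0.5402]
  [   0.0000     0.0000     1.0000     0.0000]
  [   0.5276     0.4146     0.7167     1.5327]
x = (I − A)⁻¹ d = adj(I−A)·d / det(I−A), with det(I−A) = 0.3980:
  x_1 = (0.785000·425 + 0.332500·175 + 0.237125·350 + 0.385000·125) / 0.3980 = 522.93125 / 0.3980 ≈ 1313.90
  x_2 = (0.335000·425 + 0.547500·175 + 0.222875·350 + 0.215000·125) / 0.3980 = 343.06875 / 0.3980 ≈ 861.98
  x_3 = (0.000000·425 + 0.000000·175 + 0.398000·350 + 0.000000·125) / 0.3980 = 139.30 / 0.3980 = 350.00
  x_4 = (0.210000·425 + 0.165000·175 + 0.285250·350 + 0.610000·125) / 0.3980 = 294.2125 / 0.3980 ≈ 739.23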